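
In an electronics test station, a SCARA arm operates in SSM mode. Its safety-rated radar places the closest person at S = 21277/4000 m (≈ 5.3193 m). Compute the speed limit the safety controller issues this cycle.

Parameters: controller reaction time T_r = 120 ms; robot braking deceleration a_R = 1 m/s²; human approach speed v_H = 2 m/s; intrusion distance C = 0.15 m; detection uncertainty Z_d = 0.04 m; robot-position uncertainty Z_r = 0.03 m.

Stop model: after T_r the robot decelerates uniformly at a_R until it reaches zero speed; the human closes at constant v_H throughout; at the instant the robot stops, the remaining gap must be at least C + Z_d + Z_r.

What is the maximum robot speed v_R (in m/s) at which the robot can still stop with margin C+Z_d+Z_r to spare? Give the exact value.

v_R_max = 33/20 m/s = 1.6500 m/s

at the boundary: (1/2)·v² + (53/25)·v + (-19437/4000) = 0
  disc = (53/25)² − 4·(1/2)·(-19437/4000) = 142129/10000 ; √disc = 377/100
  v_R = (−(53/25) + 377/100) / (2·(1/2)) = 33/20 m/s
check:
stop time T_s = (33/20)/1 = 1.6500 s
reaction-phase robot travel = 1.6500·0.1200 = 0.1980 m
braking distance = 1.6500²/(2·1.0000) = 1.3613 m
human over T_r+T_s: 2.0000·(0.1200+1.6500) = 3.5400 m
C+Z_d+Z_r = 0.1500+0.0400+0.0300 = 0.2200 m
sum ≈ 0.1980+1.3613+3.5400+0.2200 ≈ 5.3193 m = S ✓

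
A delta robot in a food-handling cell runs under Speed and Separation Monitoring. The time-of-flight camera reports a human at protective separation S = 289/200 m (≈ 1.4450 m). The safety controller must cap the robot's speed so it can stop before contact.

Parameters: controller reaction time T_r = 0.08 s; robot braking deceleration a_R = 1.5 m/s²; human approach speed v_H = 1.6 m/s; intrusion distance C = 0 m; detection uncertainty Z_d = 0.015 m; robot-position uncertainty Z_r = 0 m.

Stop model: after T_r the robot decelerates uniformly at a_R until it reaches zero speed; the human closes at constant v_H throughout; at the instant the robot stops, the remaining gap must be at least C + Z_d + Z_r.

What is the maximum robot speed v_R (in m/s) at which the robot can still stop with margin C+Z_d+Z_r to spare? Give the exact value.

v_R_max = 9/10 m/s = 0.9000 m/s

quadratic (1/3)·v² + (86/75)·v + (-651/500) = 0
  disc = (86/75)² − 4·(1/3)·(-651/500) = 17161/5625 ; √disc = 131/75
  v_R = (−(86/75) + 131/75) / (2·(1/3)) = 9/10 m/s
check:
braking lasts T_s = (9/10)/(3/2) = 0.6000 s
robot in T_r: 0.9000·0.0800 = 0.0720 m
robot under decel: 0.9000²/(2·1.5000) = 0.2700 m
person approaches 1.6000·(0.0800+0.6000) = 1.0880 m
margins: 0.0000+0.0150+0.0000 = 0.0150 m
sum ≈ 0.0720+0.2700+1.0880+0.0150 ≈ 1.4450 m = S ✓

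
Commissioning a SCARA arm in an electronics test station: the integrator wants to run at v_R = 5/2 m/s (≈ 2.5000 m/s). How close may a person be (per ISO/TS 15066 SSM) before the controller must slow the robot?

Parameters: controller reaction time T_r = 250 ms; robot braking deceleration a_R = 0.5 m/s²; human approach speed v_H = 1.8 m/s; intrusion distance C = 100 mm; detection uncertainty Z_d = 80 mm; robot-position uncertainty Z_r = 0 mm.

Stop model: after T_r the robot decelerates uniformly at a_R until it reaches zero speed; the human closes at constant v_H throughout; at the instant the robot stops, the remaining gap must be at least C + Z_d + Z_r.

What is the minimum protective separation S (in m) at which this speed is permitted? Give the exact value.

T_s = v_R/a_R = (5/2)/(1/2) = 5.0000 s
robot in T_r: 2.5000·0.2500 = 0.6250 m
braking distance = 2.5000²/(2·0.5000) = 6.2500 m
human over T_r+T_s: 1.8000·(0.2500+5.0000) = 9.4500 m
margins: 0.1000+0.0800+0.0000 = 0.1800 m
S_min ≈ 0.6250+6.2500+9.4500+0.1800  ⇒  S_min = 3301/200 m

S_min = 3301/200 m = 16.5050 m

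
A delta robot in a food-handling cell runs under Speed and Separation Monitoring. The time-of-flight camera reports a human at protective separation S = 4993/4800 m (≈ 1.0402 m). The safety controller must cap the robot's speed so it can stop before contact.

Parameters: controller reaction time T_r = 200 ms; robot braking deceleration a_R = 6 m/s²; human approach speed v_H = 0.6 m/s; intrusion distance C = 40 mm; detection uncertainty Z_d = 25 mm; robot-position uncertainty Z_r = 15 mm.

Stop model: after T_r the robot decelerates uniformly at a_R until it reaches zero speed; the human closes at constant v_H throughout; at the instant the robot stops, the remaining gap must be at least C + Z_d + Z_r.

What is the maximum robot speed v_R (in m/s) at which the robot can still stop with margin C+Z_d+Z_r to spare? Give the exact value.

quadratic (1/12)·v² + (3/10)·v + (-4033/4800) = 0
  disc = (3/10)² − 4·(1/12)·(-4033/4800) = 5329/14400 ; √disc = 73/120
  v_R = (−(3/10) + 73/120) / (2·(1/12)) = 37/20 m/s
check:
stop time T_s = (37/20)/6 = 0.3083 s
robot in T_r: 1.8500·0.2000 = 0.3700 m
robot covers 1.8500·0.3083 − ½·6.0000·0.3083² = 0.2852 m while stopping
human over T_r+T_s: 0.6000·(0.2000+0.3083) = 0.3050 m
residual clearance needed = 0.0400+0.0250+0.0150 = 0.0800 m
sum ≈ 0.3700+0.2852+0.3050+0.0800 ≈ 1.0402 m = S ✓

v_R_max = 37/20 m/s = 1.8500 m/s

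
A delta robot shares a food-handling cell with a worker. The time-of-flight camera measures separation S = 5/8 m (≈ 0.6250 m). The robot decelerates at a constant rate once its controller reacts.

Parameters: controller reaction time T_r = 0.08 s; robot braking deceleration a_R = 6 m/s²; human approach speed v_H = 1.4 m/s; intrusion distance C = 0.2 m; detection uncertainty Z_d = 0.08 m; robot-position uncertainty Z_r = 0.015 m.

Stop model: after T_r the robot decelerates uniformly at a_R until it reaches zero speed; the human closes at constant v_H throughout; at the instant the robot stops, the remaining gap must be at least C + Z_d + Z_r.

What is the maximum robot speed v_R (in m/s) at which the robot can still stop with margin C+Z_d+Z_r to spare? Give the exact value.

v_R_max = 3/5 m/s = 0.6000 m/s

quadratic (1/12)·v² + (47/150)·v + (-109/500) = 0
  disc = (47/150)² − 4·(1/12)·(-109/500) = 961/5625 ; √disc = 31/75
  v_R = (−(47/150) + 31/75) / (2·(1/12)) = 3/5 m/s
check:
T_s = v_R/a_R = (3/5)/6 = 0.1000 s
robot covers v_R·T_r = 0.6000·0.0800 = 0.0480 m before braking
robot under decel: 0.6000²/(2·6.0000) = 0.0300 m
person approaches 1.4000·(0.0800+0.1000) = 0.2520 m
residual clearance needed = 0.2000+0.0800+0.0150 = 0.2950 m
sum ≈ 0.0480+0.0300+0.2520+0.2950 ≈ 0.6250 m = S ✓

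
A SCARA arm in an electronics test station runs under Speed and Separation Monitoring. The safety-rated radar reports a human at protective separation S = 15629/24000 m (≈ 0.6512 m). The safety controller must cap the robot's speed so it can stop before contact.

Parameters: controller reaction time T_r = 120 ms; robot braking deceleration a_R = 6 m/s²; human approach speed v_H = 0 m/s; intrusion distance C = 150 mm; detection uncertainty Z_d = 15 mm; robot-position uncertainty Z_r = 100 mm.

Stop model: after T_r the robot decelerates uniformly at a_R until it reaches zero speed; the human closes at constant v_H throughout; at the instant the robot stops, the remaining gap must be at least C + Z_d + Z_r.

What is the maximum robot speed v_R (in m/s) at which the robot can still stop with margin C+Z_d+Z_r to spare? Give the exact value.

at the boundary: (1/12)·v² + (3/25)·v + (-9269/24000) = 0
  disc = (3/25)² − 4·(1/12)·(-9269/24000) = 51529/360000 ; √disc = 227/600
  v_R = (−(3/25) + 227/600) / (2·(1/12)) = 31/20 m/s
check:
T_s = v_R/a_R = (31/20)/6 = 0.2583 s
reaction-phase robot travel = 1.5500·0.1200 = 0.1860 m
braking distance = 1.5500²/(2·6.0000) = 0.2002 m
human over T_r+T_s: 0.0000·(0.1200+0.2583) = 0.0000 m
residual clearance needed = 0.1500+0.0150+0.1000 = 0.2650 m
sum ≈ 0.1860+0.2002+0.0000+0.2650 ≈ 0.6512 m = S ✓

v_R_max = 31/20 m/s = 1.5500 m/s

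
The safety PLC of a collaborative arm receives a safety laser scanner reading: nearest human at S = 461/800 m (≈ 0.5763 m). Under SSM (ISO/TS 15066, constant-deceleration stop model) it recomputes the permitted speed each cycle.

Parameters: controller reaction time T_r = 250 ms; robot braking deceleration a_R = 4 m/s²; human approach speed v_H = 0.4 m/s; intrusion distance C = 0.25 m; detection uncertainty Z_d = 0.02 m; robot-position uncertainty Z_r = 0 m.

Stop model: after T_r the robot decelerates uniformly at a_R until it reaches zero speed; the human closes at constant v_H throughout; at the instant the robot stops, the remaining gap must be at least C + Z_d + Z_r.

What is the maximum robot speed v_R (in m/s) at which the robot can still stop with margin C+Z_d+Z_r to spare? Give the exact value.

v_R_max = 1/2 m/s = 0.5000 m/s

collect terms ⇒ (1/8)·v_R² + (7/20)·v_R + (-33/160) = 0
  disc = (7/20)² − 4·(1/8)·(-33/160) = 361/1600 ; √disc = 19/40
  v_R = (−(7/20) + 19/40) / (2·(1/8)) = 1/2 m/s
check:
braking lasts T_s = (1/2)/4 = 0.1250 s
robot in T_r: 0.5000·0.2500 = 0.1250 m
robot under decel: 0.5000²/(2·4.0000) = 0.0312 m
person approaches 0.4000·(0.2500+0.1250) = 0.1500 m
C+Z_d+Z_r = 0.2500+0.0200+0.0000 = 0.2700 m
sum ≈ 0.1250+0.0312+0.1500+0.2700 ≈ 0.5763 m = S ✓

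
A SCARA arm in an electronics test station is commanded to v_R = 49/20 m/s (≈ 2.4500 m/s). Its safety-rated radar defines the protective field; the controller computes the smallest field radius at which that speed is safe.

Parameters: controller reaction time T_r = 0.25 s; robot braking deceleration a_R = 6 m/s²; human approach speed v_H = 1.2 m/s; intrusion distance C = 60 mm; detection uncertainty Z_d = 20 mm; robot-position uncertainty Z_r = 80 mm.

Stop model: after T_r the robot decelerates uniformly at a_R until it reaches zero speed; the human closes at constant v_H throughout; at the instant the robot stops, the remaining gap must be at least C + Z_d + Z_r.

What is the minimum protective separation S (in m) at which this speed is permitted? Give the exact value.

T_s = v_R/a_R = (49/20)/6 = 0.4083 s
robot covers v_R·T_r = 2.4500·0.2500 = 0.6125 m before braking
braking distance = 2.4500²/(2·6.0000) = 0.5002 m
human closes 1.2000·0.6583 = 0.7900 m
margins: 0.0600+0.0200+0.0800 = 0.1600 m
S_min ≈ 0.6125+0.5002+0.7900+0.1600  ⇒  S_min = 9901/4800 m

S_min = 9901/4800 m = 2.0627 m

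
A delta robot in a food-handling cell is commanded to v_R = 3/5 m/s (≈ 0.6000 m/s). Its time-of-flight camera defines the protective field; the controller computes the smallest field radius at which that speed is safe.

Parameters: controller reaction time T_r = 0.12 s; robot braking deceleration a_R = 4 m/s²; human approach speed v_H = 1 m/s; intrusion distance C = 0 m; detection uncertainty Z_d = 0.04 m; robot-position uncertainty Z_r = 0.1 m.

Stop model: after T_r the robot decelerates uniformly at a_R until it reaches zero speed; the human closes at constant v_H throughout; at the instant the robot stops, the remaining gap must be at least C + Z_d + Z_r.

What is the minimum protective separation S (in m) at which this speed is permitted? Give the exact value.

S_min = 527/1000 m = 0.5270 m

stop time T_s = (3/5)/4 = 0.1500 s
robot covers v_R·T_r = 0.6000·0.1200 = 0.0720 m before braking
braking distance = 0.6000²/(2·4.0000) = 0.0450 m
person approaches 1.0000·(0.1200+0.1500) = 0.2700 m
C+Z_d+Z_r = 0.0000+0.0400+0.1000 = 0.1400 m
S_min ≈ 0.0720+0.0450+0.2700+0.1400  ⇒  S_min = 527/1000 m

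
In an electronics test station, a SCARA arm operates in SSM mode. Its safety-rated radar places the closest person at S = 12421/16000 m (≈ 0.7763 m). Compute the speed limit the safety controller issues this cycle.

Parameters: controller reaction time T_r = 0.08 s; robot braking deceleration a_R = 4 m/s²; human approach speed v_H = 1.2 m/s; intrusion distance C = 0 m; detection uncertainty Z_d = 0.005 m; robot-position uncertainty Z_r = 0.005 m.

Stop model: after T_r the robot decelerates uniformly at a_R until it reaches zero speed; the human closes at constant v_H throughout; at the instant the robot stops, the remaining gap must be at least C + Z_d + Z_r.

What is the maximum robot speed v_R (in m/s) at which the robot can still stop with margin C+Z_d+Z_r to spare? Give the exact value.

v_R_max = 5/4 m/s = 1.2500 m/s

quadratic (1/8)·v² + (19/50)·v + (-429/640) = 0
  disc = (19/50)² − 4·(1/8)·(-429/640) = 76729/160000 ; √disc = 277/400
  v_R = (−(19/50) + 277/400) / (2·(1/8)) = 5/4 m/s
check:
braking lasts T_s = (5/4)/4 = 0.3125 s
robot covers v_R·T_r = 1.2500·0.0800 = 0.1000 m before braking
braking distance = 1.2500²/(2·4.0000) = 0.1953 m
human closes 1.2000·0.3925 = 0.4710 m
C+Z_d+Z_r = 0.0000+0.0050+0.0050 = 0.0100 m
sum ≈ 0.1000+0.1953+0.4710+0.0100 ≈ 0.7763 m = S ✓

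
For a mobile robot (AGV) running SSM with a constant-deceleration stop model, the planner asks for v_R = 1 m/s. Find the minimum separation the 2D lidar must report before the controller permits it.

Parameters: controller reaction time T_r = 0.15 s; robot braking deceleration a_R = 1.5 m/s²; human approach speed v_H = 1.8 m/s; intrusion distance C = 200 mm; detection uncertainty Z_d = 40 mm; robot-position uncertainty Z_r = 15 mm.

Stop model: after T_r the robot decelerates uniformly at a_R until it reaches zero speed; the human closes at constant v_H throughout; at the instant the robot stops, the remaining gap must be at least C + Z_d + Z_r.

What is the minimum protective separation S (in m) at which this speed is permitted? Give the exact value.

stop time T_s = 1/(3/2) = 0.6667 s
robot covers v_R·T_r = 1.0000·0.1500 = 0.1500 m before braking
braking distance = 1.0000²/(2·1.5000) = 0.3333 m
human over T_r+T_s: 1.8000·(0.1500+0.6667) = 1.4700 m
residual clearance needed = 0.2000+0.0400+0.0150 = 0.2550 m
S_min ≈ 0.1500+0.3333+1.4700+0.2550  ⇒  S_min = 53/24 m

S_min = 53/24 m = 2.2083 m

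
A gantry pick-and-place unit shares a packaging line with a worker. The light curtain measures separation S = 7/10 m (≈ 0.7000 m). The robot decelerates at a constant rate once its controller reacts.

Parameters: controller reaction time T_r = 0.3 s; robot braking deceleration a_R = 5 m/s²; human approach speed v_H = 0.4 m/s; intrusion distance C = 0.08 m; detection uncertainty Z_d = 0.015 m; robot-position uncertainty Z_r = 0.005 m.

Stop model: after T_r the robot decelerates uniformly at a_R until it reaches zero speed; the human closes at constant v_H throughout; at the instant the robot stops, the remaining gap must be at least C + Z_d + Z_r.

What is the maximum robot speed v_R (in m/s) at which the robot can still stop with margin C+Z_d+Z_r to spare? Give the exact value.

v_R_max = 1 m/s = 1.0000 m/s

at the boundary: (1/10)·v² + (19/50)·v + (-12/25) = 0
  disc = (19/50)² − 4·(1/10)·(-12/25) = 841/2500 ; √disc = 29/50
  v_R = (−(19/50) + 29/50) / (2·(1/10)) = 1 m/s
check:
T_s = v_R/a_R = 1/5 = 0.2000 s
robot in T_r: 1.0000·0.3000 = 0.3000 m
robot covers 1.0000·0.2000 − ½·5.0000·0.2000² = 0.1000 m while stopping
human over T_r+T_s: 0.4000·(0.3000+0.2000) = 0.2000 m
C+Z_d+Z_r = 0.0800+0.0150+0.0050 = 0.1000 m
sum ≈ 0.3000+0.1000+0.2000+0.1000 ≈ 0.7000 m = S ✓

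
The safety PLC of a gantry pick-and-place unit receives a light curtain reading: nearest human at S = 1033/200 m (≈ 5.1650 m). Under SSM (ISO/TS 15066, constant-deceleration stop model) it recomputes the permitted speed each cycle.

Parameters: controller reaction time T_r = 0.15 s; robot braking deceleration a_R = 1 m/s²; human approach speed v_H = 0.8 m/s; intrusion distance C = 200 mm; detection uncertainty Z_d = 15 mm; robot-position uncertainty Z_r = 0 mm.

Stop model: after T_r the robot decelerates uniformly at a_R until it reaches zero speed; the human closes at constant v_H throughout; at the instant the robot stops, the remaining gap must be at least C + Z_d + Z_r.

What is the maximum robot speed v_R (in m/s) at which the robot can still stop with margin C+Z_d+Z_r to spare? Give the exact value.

quadratic (1/2)·v² + (19/20)·v + (-483/100) = 0
  disc = (19/20)² − 4·(1/2)·(-483/100) = 169/16 ; √disc = 13/4
  v_R = (−(19/20) + 13/4) / (2·(1/2)) = 23/10 m/s
check:
stop time T_s = (23/10)/1 = 2.3000 s
robot in T_r: 2.3000·0.1500 = 0.3450 m
braking distance = 2.3000²/(2·1.0000) = 2.6450 m
person approaches 0.8000·(0.1500+2.3000) = 1.9600 m
margins: 0.2000+0.0150+0.0000 = 0.2150 m
sum ≈ 0.3450+2.6450+1.9600+0.2150 ≈ 5.1650 m = S ✓

v_R_max = 23/10 m/s = 2.3000 m/s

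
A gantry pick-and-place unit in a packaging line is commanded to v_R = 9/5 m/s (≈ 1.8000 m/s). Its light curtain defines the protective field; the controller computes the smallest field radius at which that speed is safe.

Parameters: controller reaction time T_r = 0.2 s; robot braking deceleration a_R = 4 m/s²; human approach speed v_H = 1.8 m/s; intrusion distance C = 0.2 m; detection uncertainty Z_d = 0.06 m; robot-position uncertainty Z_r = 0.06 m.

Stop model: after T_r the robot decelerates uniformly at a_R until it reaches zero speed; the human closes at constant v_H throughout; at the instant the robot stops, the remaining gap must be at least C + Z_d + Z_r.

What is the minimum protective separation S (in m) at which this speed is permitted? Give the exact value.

braking lasts T_s = (9/5)/4 = 0.4500 s
reaction-phase robot travel = 1.8000·0.2000 = 0.3600 m
robot under decel: 1.8000²/(2·4.0000) = 0.4050 m
person approaches 1.8000·(0.2000+0.4500) = 1.1700 m
residual clearance needed = 0.2000+0.0600+0.0600 = 0.3200 m
S_min ≈ 0.3600+0.4050+1.1700+0.3200  ⇒  S_min = 451/200 m

S_min = 451/200 m = 2.2550 m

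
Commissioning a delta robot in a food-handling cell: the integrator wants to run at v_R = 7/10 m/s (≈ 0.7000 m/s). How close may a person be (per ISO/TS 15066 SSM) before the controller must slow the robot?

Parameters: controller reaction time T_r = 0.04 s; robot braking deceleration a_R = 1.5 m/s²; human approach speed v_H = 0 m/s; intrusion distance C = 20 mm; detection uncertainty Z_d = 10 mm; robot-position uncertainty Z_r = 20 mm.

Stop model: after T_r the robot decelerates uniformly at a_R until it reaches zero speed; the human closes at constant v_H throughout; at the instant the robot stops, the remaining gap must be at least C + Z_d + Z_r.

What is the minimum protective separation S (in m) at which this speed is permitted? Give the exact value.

S_min = 181/750 m = 0.2413 m

T_s = v_R/a_R = (7/10)/(3/2) = 0.4667 s
robot covers v_R·T_r = 0.7000·0.0400 = 0.0280 m before braking
robot under decel: 0.7000²/(2·1.5000) = 0.1633 m
human over T_r+T_s: 0.0000·(0.0400+0.4667) = 0.0000 m
C+Z_d+Z_r = 0.0200+0.0100+0.0200 = 0.0500 m
S_min ≈ 0.0280+0.1633+0.0000+0.0500  ⇒  S_min = 181/750 m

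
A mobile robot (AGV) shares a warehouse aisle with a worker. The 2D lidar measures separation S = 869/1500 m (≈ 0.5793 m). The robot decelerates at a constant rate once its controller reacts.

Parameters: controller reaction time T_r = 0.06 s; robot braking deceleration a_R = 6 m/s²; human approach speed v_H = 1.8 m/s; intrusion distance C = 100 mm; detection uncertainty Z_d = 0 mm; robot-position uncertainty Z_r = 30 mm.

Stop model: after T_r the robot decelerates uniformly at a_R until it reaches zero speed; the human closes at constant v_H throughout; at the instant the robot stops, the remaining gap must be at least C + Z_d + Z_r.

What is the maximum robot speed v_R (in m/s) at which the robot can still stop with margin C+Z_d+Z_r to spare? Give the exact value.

quadratic (1/12)·v² + (9/25)·v + (-128/375) = 0
  disc = (9/25)² − 4·(1/12)·(-128/375) = 1369/5625 ; √disc = 37/75
  v_R = (−(9/25) + 37/75) / (2·(1/12)) = 4/5 m/s
check:
braking lasts T_s = (4/5)/6 = 0.1333 s
reaction-phase robot travel = 0.8000·0.0600 = 0.0480 m
braking distance = 0.8000²/(2·6.0000) = 0.0533 m
human over T_r+T_s: 1.8000·(0.0600+0.1333) = 0.3480 m
C+Z_d+Z_r = 0.1000+0.0000+0.0300 = 0.1300 m
sum ≈ 0.0480+0.0533+0.3480+0.1300 ≈ 0.5793 m = S ✓

v_R_max = 4/5 m/s = 0.8000 m/s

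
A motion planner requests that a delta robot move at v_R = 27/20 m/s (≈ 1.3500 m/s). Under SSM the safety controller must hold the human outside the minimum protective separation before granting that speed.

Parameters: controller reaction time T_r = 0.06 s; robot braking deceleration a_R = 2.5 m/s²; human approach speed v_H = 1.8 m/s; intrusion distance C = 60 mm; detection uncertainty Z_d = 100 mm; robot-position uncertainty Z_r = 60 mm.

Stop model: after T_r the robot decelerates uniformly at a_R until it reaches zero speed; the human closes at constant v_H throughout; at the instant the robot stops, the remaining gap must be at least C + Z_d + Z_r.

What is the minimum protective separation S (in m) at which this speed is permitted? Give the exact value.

T_s = v_R/a_R = (27/20)/(5/2) = 0.5400 s
robot in T_r: 1.3500·0.0600 = 0.0810 m
robot covers 1.3500·0.5400 − ½·2.5000·0.5400² = 0.3645 m while stopping
human closes 1.8000·0.6000 = 1.0800 m
residual clearance needed = 0.0600+0.1000+0.0600 = 0.2200 m
S_min ≈ 0.0810+0.3645+1.0800+0.2200  ⇒  S_min = 3491/2000 m

S_min = 3491/2000 m = 1.7455 m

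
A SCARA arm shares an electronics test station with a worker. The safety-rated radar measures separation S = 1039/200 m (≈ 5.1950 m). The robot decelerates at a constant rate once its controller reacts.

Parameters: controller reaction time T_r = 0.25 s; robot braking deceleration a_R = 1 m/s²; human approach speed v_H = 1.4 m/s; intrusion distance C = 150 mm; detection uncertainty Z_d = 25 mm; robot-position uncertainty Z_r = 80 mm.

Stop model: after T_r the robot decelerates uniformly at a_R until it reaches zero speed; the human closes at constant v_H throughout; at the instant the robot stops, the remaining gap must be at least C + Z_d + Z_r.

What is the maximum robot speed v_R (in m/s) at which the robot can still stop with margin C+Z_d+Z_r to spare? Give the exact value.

collect terms ⇒ (1/2)·v_R² + (33/20)·v_R + (-459/100) = 0
  disc = (33/20)² − 4·(1/2)·(-459/100) = 4761/400 ; √disc = 69/20
  v_R = (−(33/20) + 69/20) / (2·(1/2)) = 9/5 m/s
check:
T_s = v_R/a_R = (9/5)/1 = 1.8000 s
robot covers v_R·T_r = 1.8000·0.2500 = 0.4500 m before braking
braking distance = 1.8000²/(2·1.0000) = 1.6200 m
human closes 1.4000·2.0500 = 2.8700 m
residual clearance needed = 0.1500+0.0250+0.0800 = 0.2550 m
sum ≈ 0.4500+1.6200+2.8700+0.2550 ≈ 5.1950 m = S ✓

v_R_max = 9/5 m/s = 1.8000 m/s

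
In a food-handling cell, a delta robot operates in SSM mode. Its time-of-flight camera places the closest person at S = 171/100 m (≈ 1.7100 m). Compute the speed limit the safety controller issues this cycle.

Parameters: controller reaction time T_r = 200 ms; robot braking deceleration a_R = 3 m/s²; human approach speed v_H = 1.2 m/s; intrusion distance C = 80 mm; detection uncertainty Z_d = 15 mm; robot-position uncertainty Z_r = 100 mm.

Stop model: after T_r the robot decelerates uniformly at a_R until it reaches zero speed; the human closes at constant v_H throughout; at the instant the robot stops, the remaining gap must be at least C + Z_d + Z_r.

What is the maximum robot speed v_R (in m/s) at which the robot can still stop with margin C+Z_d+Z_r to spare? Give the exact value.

at the boundary: (1/6)·v² + (3/5)·v + (-51/40) = 0
  disc = (3/5)² − 4·(1/6)·(-51/40) = 121/100 ; √disc = 11/10
  v_R = (−(3/5) + 11/10) / (2·(1/6)) = 3/2 m/s
check:
T_s = v_R/a_R = (3/2)/3 = 0.5000 s
reaction-phase robot travel = 1.5000·0.2000 = 0.3000 m
braking distance = 1.5000²/(2·3.0000) = 0.3750 m
person approaches 1.2000·(0.2000+0.5000) = 0.8400 m
residual clearance needed = 0.0800+0.0150+0.1000 = 0.1950 m
sum ≈ 0.3000+0.3750+0.8400+0.1950 ≈ 1.7100 m = S ✓

v_R_max = 3/2 m/s = 1.5000 m/s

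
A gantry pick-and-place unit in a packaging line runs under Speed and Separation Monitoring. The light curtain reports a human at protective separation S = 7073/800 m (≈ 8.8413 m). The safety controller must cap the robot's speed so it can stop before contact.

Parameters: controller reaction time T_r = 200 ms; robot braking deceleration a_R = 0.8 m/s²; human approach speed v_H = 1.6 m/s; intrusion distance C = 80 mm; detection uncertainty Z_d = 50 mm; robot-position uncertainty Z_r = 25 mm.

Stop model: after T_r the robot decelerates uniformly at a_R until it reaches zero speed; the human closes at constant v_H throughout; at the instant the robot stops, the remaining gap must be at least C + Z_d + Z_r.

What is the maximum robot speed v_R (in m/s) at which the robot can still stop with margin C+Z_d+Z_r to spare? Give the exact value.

quadratic (5/8)·v² + (11/5)·v + (-6693/800) = 0
  disc = (11/5)² − 4·(5/8)·(-6693/800) = 41209/1600 ; √disc = 203/40
  v_R = (−(11/5) + 203/40) / (2·(5/8)) = 23/10 m/s
check:
braking lasts T_s = (23/10)/(4/5) = 2.8750 s
robot covers v_R·T_r = 2.3000·0.2000 = 0.4600 m before braking
robot covers 2.3000·2.8750 − ½·0.8000·2.8750² = 3.3062 m while stopping
person approaches 1.6000·(0.2000+2.8750) = 4.9200 m
margins: 0.0800+0.0500+0.0250 = 0.1550 m
sum ≈ 0.4600+3.3062+4.9200+0.1550 ≈ 8.8413 m = S ✓

v_R_max = 23/10 m/s = 2.3000 m/s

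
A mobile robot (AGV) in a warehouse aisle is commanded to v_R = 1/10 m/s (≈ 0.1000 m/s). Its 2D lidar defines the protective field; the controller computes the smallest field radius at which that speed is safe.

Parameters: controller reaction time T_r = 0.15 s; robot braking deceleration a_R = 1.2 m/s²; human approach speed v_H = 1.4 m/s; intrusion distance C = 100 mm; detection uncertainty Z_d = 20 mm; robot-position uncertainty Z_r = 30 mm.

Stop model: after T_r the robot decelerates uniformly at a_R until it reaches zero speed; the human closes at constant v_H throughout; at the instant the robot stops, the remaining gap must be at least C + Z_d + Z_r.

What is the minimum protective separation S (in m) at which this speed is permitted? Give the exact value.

S_min = 119/240 m = 0.4958 m

T_s = v_R/a_R = (1/10)/(6/5) = 0.0833 s
robot covers v_R·T_r = 0.1000·0.1500 = 0.0150 m before braking
robot under decel: 0.1000²/(2·1.2000) = 0.0042 m
person approaches 1.4000·(0.1500+0.0833) = 0.3267 m
margins: 0.1000+0.0200+0.0300 = 0.1500 m
S_min ≈ 0.0150+0.0042+0.3267+0.1500  ⇒  S_min = 119/240 m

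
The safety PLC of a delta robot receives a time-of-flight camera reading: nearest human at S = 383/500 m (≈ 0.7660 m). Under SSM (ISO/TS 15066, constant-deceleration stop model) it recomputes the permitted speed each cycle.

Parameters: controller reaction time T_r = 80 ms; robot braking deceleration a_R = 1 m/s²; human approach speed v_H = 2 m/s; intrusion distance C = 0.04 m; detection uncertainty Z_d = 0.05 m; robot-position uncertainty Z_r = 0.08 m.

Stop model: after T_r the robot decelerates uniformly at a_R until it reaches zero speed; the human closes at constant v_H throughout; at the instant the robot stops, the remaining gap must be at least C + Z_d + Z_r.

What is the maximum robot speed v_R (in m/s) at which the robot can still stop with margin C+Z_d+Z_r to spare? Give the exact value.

v_R_max = 1/5 m/s = 0.2000 m/s

quadratic (1/2)·v² + (52/25)·v + (-109/250) = 0
  disc = (52/25)² − 4·(1/2)·(-109/250) = 3249/625 ; √disc = 57/25
  v_R = (−(52/25) + 57/25) / (2·(1/2)) = 1/5 m/s
check:
braking lasts T_s = (1/5)/1 = 0.2000 s
reaction-phase robot travel = 0.2000·0.0800 = 0.0160 m
braking distance = 0.2000²/(2·1.0000) = 0.0200 m
human closes 2.0000·0.2800 = 0.5600 m
residual clearance needed = 0.0400+0.0500+0.0800 = 0.1700 m
sum ≈ 0.0160+0.0200+0.5600+0.1700 ≈ 0.7660 m = S ✓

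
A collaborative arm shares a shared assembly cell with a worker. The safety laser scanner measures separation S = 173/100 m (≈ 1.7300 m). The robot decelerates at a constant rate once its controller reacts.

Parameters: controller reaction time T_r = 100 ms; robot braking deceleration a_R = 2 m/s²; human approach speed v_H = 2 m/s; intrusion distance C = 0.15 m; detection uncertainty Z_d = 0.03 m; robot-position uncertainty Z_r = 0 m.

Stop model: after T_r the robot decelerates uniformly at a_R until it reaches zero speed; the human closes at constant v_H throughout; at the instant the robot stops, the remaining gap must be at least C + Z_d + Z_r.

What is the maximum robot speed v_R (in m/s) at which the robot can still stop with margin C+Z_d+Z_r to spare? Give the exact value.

quadratic (1/4)·v² + (11/10)·v + (-27/20) = 0
  disc = (11/10)² − 4·(1/4)·(-27/20) = 64/25 ; √disc = 8/5
  v_R = (−(11/10) + 8/5) / (2·(1/4)) = 1 m/s
check:
braking lasts T_s = 1/2 = 0.5000 s
robot in T_r: 1.0000·0.1000 = 0.1000 m
robot covers 1.0000·0.5000 − ½·2.0000·0.5000² = 0.2500 m while stopping
human over T_r+T_s: 2.0000·(0.1000+0.5000) = 1.2000 m
C+Z_d+Z_r = 0.1500+0.0300+0.0000 = 0.1800 m
sum ≈ 0.1000+0.2500+1.2000+0.1800 ≈ 1.7300 m = S ✓

v_R_max = 1 m/s = 1.0000 m/s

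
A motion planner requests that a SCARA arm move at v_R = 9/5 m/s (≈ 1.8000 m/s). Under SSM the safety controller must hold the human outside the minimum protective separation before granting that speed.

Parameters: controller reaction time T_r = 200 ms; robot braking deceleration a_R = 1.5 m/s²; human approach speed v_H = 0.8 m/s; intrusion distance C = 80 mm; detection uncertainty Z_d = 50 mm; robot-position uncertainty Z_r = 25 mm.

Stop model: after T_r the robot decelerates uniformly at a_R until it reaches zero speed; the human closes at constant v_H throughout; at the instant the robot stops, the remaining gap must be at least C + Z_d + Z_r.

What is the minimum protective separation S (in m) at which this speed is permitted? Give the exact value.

braking lasts T_s = (9/5)/(3/2) = 1.2000 s
robot covers v_R·T_r = 1.8000·0.2000 = 0.3600 m before braking
braking distance = 1.8000²/(2·1.5000) = 1.0800 m
human over T_r+T_s: 0.8000·(0.2000+1.2000) = 1.1200 m
C+Z_d+Z_r = 0.0800+0.0500+0.0250 = 0.1550 m
S_min ≈ 0.3600+1.0800+1.1200+0.1550  ⇒  S_min = 543/200 m

S_min = 543/200 m = 2.7150 m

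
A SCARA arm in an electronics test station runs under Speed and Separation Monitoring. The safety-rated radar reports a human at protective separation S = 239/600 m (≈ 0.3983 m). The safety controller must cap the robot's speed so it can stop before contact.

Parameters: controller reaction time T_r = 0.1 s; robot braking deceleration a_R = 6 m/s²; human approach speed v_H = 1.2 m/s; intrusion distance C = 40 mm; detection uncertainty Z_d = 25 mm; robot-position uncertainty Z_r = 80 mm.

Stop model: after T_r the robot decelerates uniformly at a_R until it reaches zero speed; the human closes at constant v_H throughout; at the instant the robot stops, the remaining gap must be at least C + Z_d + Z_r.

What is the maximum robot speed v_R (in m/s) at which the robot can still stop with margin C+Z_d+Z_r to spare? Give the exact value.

v_R_max = 2/5 m/s = 0.4000 m/s

quadratic (1/12)·v² + (3/10)·v + (-2/15) = 0
  disc = (3/10)² − 4·(1/12)·(-2/15) = 121/900 ; √disc = 11/30
  v_R = (−(3/10) + 11/30) / (2·(1/12)) = 2/5 m/s
check:
T_s = v_R/a_R = (2/5)/6 = 0.0667 s
robot covers v_R·T_r = 0.4000·0.1000 = 0.0400 m before braking
robot covers 0.4000·0.0667 − ½·6.0000·0.0667² = 0.0133 m while stopping
human closes 1.2000·0.1667 = 0.2000 m
margins: 0.0400+0.0250+0.0800 = 0.1450 m
sum ≈ 0.0400+0.0133+0.2000+0.1450 ≈ 0.3983 m = S ✓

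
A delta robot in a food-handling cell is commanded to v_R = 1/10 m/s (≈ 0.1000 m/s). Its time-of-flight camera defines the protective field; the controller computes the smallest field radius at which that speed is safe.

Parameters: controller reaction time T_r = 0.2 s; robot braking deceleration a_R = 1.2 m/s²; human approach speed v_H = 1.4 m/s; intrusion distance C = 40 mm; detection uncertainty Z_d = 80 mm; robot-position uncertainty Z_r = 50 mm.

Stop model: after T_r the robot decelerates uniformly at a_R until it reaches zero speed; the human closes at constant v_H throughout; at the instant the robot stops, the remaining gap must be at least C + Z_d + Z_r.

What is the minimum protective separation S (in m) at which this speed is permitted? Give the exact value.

T_s = v_R/a_R = (1/10)/(6/5) = 0.0833 s
robot covers v_R·T_r = 0.1000·0.2000 = 0.0200 m before braking
robot under decel: 0.1000²/(2·1.2000) = 0.0042 m
human closes 1.4000·0.2833 = 0.3967 m
residual clearance needed = 0.0400+0.0800+0.0500 = 0.1700 m
S_min ≈ 0.0200+0.0042+0.3967+0.1700  ⇒  S_min = 709/1200 m

S_min = 709/1200 m = 0.5908 m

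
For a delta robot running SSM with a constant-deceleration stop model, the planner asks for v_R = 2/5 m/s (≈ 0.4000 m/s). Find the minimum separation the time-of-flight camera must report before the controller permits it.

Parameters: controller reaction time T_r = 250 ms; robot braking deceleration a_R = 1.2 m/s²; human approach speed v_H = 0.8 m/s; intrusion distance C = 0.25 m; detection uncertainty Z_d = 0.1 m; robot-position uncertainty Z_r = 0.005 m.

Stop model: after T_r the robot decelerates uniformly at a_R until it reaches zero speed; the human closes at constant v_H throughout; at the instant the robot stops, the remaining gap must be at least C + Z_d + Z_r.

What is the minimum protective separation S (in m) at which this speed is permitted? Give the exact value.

S_min = 593/600 m = 0.9883 m

braking lasts T_s = (2/5)/(6/5) = 0.3333 s
robot covers v_R·T_r = 0.4000·0.2500 = 0.1000 m before braking
braking distance = 0.4000²/(2·1.2000) = 0.0667 m
human closes 0.8000·0.5833 = 0.4667 m
margins: 0.2500+0.1000+0.0050 = 0.3550 m
S_min ≈ 0.1000+0.0667+0.4667+0.3550  ⇒  S_min = 593/600 m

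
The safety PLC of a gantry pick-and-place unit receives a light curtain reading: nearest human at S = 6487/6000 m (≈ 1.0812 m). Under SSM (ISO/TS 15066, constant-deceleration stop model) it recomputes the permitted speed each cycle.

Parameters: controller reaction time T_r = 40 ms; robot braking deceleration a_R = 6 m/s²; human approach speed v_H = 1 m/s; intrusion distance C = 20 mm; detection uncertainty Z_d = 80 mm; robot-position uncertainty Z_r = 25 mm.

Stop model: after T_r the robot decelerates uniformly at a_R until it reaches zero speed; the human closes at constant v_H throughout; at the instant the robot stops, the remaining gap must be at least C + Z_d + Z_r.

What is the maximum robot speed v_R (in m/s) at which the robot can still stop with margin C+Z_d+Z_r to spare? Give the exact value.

v_R_max = 23/10 m/s = 2.3000 m/s

at the boundary: (1/12)·v² + (31/150)·v + (-5497/6000) = 0
  disc = (31/150)² − 4·(1/12)·(-5497/6000) = 3481/10000 ; √disc = 59/100
  v_R = (−(31/150) + 59/100) / (2·(1/12)) = 23/10 m/s
check:
stop time T_s = (23/10)/6 = 0.3833 s
robot covers v_R·T_r = 2.3000·0.0400 = 0.0920 m before braking
robot under decel: 2.3000²/(2·6.0000) = 0.4408 m
human over T_r+T_s: 1.0000·(0.0400+0.3833) = 0.4233 m
residual clearance needed = 0.0200+0.0800+0.0250 = 0.1250 m
sum ≈ 0.0920+0.4408+0.4233+0.1250 ≈ 1.0812 m = S ✓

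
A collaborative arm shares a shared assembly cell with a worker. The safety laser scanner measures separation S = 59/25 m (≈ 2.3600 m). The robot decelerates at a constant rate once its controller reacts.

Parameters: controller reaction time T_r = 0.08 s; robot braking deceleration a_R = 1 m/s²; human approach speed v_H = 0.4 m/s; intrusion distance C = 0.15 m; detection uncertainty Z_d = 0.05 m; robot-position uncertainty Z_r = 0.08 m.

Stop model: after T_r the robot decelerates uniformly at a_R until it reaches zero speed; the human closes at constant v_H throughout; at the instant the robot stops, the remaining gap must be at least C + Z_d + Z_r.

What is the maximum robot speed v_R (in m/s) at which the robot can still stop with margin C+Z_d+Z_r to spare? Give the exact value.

at the boundary: (1/2)·v² + (12/25)·v + (-256/125) = 0
  disc = (12/25)² − 4·(1/2)·(-256/125) = 2704/625 ; √disc = 52/25
  v_R = (−(12/25) + 52/25) / (2·(1/2)) = 8/5 m/s
check:
T_s = v_R/a_R = (8/5)/1 = 1.6000 s
robot covers v_R·T_r = 1.6000·0.0800 = 0.1280 m before braking
robot covers 1.6000·1.6000 − ½·1.0000·1.6000² = 1.2800 m while stopping
human over T_r+T_s: 0.4000·(0.0800+1.6000) = 0.6720 m
margins: 0.1500+0.0500+0.0800 = 0.2800 m
sum ≈ 0.1280+1.2800+0.6720+0.2800 ≈ 2.3600 m = S ✓

v_R_max = 8/5 m/s = 1.6000 m/s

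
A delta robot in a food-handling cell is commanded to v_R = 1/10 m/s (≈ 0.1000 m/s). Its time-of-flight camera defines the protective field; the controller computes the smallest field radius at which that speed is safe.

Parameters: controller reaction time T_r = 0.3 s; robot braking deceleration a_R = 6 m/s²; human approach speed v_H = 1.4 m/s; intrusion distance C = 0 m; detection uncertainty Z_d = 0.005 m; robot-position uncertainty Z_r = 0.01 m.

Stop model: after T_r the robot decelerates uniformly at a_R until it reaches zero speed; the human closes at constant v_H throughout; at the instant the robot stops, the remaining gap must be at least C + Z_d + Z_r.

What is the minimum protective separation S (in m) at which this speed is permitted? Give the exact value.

S_min = 587/1200 m = 0.4892 m

T_s = v_R/a_R = (1/10)/6 = 0.0167 s
reaction-phase robot travel = 0.1000·0.3000 = 0.0300 m
braking distance = 0.1000²/(2·6.0000) = 0.0008 m
human over T_r+T_s: 1.4000·(0.3000+0.0167) = 0.4433 m
residual clearance needed = 0.0000+0.0050+0.0100 = 0.0150 m
S_min ≈ 0.0300+0.0008+0.4433+0.0150  ⇒  S_min = 587/1200 m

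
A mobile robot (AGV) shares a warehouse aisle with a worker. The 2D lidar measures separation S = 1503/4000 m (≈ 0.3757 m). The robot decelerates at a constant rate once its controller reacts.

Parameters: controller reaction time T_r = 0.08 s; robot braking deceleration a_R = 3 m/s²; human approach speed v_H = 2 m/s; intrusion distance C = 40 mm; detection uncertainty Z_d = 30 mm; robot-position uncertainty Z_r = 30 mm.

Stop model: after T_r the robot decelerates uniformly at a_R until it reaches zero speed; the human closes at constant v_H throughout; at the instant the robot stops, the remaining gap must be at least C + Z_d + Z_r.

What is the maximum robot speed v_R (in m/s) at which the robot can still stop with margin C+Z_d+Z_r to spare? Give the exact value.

quadratic (1/6)·v² + (56/75)·v + (-463/4000) = 0
  disc = (56/75)² − 4·(1/6)·(-463/4000) = 57121/90000 ; √disc = 239/300
  v_R = (−(56/75) + 239/300) / (2·(1/6)) = 3/20 m/s
check:
stop time T_s = (3/20)/3 = 0.0500 s
reaction-phase robot travel = 0.1500·0.0800 = 0.0120 m
robot covers 0.1500·0.0500 − ½·3.0000·0.0500² = 0.0037 m while stopping
human closes 2.0000·0.1300 = 0.2600 m
C+Z_d+Z_r = 0.0400+0.0300+0.0300 = 0.1000 m
sum ≈ 0.0120+0.0037+0.2600+0.1000 ≈ 0.3757 m = S ✓

v_R_max = 3/20 m/s = 0.1500 m/s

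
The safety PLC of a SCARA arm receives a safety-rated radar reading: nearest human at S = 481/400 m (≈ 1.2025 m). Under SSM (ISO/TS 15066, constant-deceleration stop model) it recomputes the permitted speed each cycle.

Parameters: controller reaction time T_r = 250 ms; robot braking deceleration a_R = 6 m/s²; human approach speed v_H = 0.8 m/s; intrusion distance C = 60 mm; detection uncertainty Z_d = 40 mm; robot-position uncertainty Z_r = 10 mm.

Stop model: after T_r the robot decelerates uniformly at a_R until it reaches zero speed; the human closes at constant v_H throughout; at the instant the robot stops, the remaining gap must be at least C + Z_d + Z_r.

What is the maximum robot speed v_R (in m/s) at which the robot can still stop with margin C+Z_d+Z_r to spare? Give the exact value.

at the boundary: (1/12)·v² + (23/60)·v + (-357/400) = 0
  disc = (23/60)² − 4·(1/12)·(-357/400) = 4/9 ; √disc = 2/3
  v_R = (−(23/60) + 2/3) / (2·(1/12)) = 17/10 m/s
check:
stop time T_s = (17/10)/6 = 0.2833 s
robot covers v_R·T_r = 1.7000·0.2500 = 0.4250 m before braking
braking distance = 1.7000²/(2·6.0000) = 0.2408 m
human closes 0.8000·0.5333 = 0.4267 m
margins: 0.0600+0.0400+0.0100 = 0.1100 m
sum ≈ 0.4250+0.2408+0.4267+0.1100 ≈ 1.2025 m = S ✓

v_R_max = 17/10 m/s = 1.7000 m/s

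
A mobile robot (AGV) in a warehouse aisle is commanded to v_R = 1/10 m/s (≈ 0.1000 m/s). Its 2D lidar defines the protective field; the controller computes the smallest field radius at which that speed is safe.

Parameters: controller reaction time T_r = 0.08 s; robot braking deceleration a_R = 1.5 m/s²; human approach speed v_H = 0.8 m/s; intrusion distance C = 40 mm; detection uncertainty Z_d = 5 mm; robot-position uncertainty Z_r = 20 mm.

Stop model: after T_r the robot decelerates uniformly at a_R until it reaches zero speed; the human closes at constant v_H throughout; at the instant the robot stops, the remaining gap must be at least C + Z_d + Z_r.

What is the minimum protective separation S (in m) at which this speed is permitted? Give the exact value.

S_min = 581/3000 m = 0.1937 m

braking lasts T_s = (1/10)/(3/2) = 0.0667 s
robot covers v_R·T_r = 0.1000·0.0800 = 0.0080 m before braking
braking distance = 0.1000²/(2·1.5000) = 0.0033 m
person approaches 0.8000·(0.0800+0.0667) = 0.1173 m
residual clearance needed = 0.0400+0.0050+0.0200 = 0.0650 m
S_min ≈ 0.0080+0.0033+0.1173+0.0650  ⇒  S_min = 581/3000 m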